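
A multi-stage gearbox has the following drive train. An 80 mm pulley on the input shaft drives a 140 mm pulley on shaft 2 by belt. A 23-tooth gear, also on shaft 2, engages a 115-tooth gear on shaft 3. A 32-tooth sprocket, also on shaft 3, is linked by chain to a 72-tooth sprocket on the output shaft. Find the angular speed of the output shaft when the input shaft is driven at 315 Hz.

Belt: ratio = 140/80 = 1.75, so shaft 2 turns at 315 / 1.75 = 180 Hz.
Gear mesh: ratio = 115/23 = 5, so shaft 3 turns at 180 / 5 = 36 Hz.
Chain: ratio = 72/32 = 2.25, so the output shaft turns at 36 / 2.25 = 16 Hz.

16 Hz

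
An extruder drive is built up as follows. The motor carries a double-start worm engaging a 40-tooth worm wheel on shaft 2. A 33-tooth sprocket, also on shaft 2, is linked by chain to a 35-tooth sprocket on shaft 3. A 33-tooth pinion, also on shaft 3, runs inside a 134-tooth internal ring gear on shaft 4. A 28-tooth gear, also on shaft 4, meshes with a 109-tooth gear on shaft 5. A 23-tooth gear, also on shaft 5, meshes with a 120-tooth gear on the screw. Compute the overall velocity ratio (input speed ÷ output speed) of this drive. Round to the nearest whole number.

Each stage contributes driven/driver: worm 40/2 = 20, chain 35/33 = 1.0606, internal gear 134/33 = 4.0606, gear mesh 109/28 = 3.8929, gear mesh 120/23 = 5.2174.
Overall: 20 × 1.0606 × 4.0606 × 3.8929 × 5.2174 = 1749.4.

1749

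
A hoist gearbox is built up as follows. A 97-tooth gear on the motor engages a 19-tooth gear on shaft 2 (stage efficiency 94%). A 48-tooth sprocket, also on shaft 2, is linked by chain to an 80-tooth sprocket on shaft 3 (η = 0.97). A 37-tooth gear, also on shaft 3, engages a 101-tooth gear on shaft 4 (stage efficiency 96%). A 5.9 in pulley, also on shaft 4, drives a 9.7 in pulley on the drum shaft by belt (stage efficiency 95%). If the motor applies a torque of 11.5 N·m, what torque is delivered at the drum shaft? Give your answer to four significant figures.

Gear mesh: ratio = 19/97 = 0.19588; torque at shaft 2 = 11.5 × 0.19588 × 0.94 = 2.1174 N·m.
Chain: ratio = 80/48 = 1.6667; torque at shaft 3 = 2.1174 × 1.6667 × 0.97 = 3.4232 N·m.
Gear mesh: ratio = 101/37 = 2.7297; torque at shaft 4 = 3.4232 × 2.7297 × 0.96 = 8.9705 N·m.
Belt: ratio = 9.7/5.9 = 1.6441; torque at the drum shaft = 8.9705 × 1.6441 × 0.95 = 14.011 N·m.

14.01 N·m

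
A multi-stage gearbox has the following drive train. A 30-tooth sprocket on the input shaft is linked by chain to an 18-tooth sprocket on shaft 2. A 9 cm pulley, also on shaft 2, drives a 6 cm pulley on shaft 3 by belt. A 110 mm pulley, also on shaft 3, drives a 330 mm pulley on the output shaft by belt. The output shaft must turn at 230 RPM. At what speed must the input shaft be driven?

276 RPM

Overall ratio R = 0.6 × 0.66667 × 3 = 1.2.
Required input speed = output speed × R = 230 × 1.2 = 276 RPM.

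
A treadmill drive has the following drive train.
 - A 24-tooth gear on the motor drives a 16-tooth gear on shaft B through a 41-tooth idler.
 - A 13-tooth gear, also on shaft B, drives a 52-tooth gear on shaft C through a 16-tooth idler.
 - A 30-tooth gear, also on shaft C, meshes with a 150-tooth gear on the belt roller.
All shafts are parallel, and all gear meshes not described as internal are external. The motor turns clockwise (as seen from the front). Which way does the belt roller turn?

anticlockwise

the motor → shaft B: driver → idler → driven is 2 external meshes, 2 reversals → CW.
shaft B → shaft C: driver → idler → driven is 2 external meshes, 2 reversals → CW.
shaft C → the belt roller: external mesh, 1 reversal → CCW.
5 reversals in total — an odd number — so the belt roller turns opposite to the motor.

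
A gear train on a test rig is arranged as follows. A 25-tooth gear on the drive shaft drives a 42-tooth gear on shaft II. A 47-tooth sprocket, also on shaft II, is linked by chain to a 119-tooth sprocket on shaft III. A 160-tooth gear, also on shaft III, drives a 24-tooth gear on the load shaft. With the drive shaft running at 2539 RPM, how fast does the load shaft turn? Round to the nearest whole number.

the drive shaft → shaft II (gear mesh, 42/25): 2539 ÷ 1.68 = 1511.3 RPM
shaft II → shaft III (chain, 119/47): 1511.3 ÷ 2.5319 = 596.9 RPM
shaft III → the load shaft (gear mesh, 24/160): 596.9 ÷ 0.15 = 3979.4 RPM

3979 RPM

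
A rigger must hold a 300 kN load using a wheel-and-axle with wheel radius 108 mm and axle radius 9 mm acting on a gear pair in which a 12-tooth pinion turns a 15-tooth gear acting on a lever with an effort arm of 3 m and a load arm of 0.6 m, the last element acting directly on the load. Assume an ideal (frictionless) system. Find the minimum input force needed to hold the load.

4 kN

Wheel-and-axle MA = R/r = 108/9 = 12.
Gear pair MA = 15/12 = 1.25.
Lever MA = effort arm / load arm = 3/0.6 = 5.
Combined ideal MA = 12 × 1.25 × 5 = 75.
Effort = load / MA = 300 / 75 = 4 kN.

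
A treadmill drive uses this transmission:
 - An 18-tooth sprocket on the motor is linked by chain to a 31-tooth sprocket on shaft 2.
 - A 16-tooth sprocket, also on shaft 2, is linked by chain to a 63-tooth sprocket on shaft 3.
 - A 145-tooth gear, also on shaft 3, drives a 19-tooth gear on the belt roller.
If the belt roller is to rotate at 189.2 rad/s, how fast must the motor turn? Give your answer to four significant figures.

Overall ratio R = 1.7222 × 3.9375 × 0.13103 = 0.88858.
Required input speed = output speed × R = 189.2 × 0.88858 = 168.12 rad/s.

168.1 rad/s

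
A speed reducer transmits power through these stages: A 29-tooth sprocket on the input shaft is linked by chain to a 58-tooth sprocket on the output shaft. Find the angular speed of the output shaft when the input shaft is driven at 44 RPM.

22 RPM

chain 58/29 = 2 → 44/2 = 22 RPM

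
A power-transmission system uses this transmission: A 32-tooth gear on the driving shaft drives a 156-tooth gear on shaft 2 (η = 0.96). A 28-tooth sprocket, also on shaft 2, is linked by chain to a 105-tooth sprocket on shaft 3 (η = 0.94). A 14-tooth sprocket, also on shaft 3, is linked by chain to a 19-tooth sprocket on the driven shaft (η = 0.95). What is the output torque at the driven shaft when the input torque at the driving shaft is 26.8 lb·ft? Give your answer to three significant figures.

gear mesh 156/32 = 4.875 → τ = 26.8·4.875·0.96 = 125.42 lb·ft
chain 105/28 = 3.75 → τ = 125.42·3.75·0.94 = 442.12 lb·ft
chain 19/14 = 1.3571 → τ = 442.12·1.3571·0.95 = 570.02 lb·ft

570 lb·ft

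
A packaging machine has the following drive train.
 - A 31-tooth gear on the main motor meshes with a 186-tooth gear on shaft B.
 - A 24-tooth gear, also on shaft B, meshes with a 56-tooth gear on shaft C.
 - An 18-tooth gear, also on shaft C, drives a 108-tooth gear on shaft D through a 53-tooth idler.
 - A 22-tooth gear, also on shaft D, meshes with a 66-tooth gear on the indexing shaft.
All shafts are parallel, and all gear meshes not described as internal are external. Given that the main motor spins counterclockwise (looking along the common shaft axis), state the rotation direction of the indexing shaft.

clockwise

the main motor → shaft B: external mesh, 1 reversal → CW.
shaft B → shaft C: external mesh, 1 reversal → CCW.
shaft C → shaft D: driver → idler → driven is 2 external meshes, 2 reversals → CCW.
shaft D → the indexing shaft: external mesh, 1 reversal → CW.
5 reversals in total — an odd number — so the indexing shaft turns opposite to the main motor.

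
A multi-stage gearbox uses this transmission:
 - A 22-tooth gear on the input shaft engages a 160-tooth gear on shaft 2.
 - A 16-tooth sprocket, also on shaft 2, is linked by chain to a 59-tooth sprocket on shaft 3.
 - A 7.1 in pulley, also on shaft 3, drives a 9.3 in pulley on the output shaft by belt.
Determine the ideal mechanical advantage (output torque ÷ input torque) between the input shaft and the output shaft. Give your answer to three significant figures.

Each stage contributes driven/driver: gear mesh 160/22 = 7.2727, chain 59/16 = 3.6875, belt 9.3/7.1 = 1.3099.
Overall: 7.2727 × 3.6875 × 1.3099 = 35.128.

35.1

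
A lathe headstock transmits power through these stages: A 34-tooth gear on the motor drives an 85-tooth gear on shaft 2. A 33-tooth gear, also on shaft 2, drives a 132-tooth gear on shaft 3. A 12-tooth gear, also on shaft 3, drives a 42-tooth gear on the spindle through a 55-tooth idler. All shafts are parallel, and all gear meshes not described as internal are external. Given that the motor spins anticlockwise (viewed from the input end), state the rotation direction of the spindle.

the motor → shaft 2: external mesh, 1 reversal → CW.
shaft 2 → shaft 3: external mesh, 1 reversal → CCW.
shaft 3 → the spindle: driver → idler → driven is 2 external meshes, 2 reversals → CCW.
4 reversals in total — an even number — so the spindle turns the same way as the motor.

anticlockwise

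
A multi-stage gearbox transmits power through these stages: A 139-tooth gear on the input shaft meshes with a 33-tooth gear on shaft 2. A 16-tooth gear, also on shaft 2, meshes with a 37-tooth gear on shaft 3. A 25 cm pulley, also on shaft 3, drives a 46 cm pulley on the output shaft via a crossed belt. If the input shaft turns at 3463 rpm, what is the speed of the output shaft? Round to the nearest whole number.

gear mesh 33/139 = 0.23741 → 3463/0.23741 = 14587 rpm
gear mesh 37/16 = 2.3125 → 14587/2.3125 = 6307.7 rpm
belt 46/25 = 1.84 → 6307.7/1.84 = 3428.1 rpm

3428 rpm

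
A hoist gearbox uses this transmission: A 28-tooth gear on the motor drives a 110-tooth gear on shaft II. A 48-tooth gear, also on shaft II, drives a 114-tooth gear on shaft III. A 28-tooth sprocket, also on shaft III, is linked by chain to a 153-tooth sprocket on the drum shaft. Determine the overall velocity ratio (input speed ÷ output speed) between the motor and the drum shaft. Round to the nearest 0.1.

51.0

Each stage contributes driven/driver: gear mesh 110/28 = 3.9286, gear mesh 114/48 = 2.375, chain 153/28 = 5.4643.
Overall: 3.9286 × 2.375 × 5.4643 = 50.984.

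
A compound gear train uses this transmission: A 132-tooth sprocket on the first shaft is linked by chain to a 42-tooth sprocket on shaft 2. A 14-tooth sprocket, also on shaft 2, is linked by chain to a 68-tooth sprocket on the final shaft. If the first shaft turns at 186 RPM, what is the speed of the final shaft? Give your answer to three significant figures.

120 RPM

the first shaft → shaft 2 (chain, 42/132): 186 ÷ 0.31818 = 584.57 RPM
shaft 2 → the final shaft (chain, 68/14): 584.57 ÷ 4.8571 = 120.35 RPM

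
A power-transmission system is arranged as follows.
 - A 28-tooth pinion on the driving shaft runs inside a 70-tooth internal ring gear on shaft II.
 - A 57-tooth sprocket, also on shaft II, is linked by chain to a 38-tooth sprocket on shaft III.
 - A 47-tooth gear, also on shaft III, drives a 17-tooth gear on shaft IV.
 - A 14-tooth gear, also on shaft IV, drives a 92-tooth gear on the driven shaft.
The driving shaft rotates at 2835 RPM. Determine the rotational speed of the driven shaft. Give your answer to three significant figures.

the driving shaft → shaft II (internal gear, 70/28): 2835 ÷ 2.5 = 1134 RPM
shaft II → shaft III (chain, 38/57): 1134 ÷ 0.66667 = 1701 RPM
shaft III → shaft IV (gear mesh, 17/47): 1701 ÷ 0.3617 = 4702.8 RPM
shaft IV → the driven shaft (gear mesh, 92/14): 4702.8 ÷ 6.5714 = 715.64 RPM

716 RPM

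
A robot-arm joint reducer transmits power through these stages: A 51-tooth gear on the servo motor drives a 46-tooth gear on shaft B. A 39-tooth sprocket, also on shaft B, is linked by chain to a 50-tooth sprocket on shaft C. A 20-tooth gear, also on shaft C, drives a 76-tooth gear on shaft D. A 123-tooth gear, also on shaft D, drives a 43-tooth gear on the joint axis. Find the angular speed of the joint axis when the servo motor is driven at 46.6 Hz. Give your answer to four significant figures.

30.34 Hz

the servo motor → shaft B (gear mesh, 46/51): 46.6 ÷ 0.90196 = 51.665 Hz
shaft B → shaft C (chain, 50/39): 51.665 ÷ 1.2821 = 40.299 Hz
shaft C → shaft D (gear mesh, 76/20): 40.299 ÷ 3.8 = 10.605 Hz
shaft D → the joint axis (gear mesh, 43/123): 10.605 ÷ 0.34959 = 30.335 Hz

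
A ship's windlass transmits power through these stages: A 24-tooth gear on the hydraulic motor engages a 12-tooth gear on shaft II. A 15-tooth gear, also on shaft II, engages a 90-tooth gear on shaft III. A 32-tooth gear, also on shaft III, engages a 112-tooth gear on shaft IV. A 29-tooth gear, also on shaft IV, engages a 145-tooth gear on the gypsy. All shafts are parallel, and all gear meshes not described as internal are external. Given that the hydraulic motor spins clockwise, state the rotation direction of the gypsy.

the hydraulic motor → shaft II: external mesh, 1 reversal → CCW.
shaft II → shaft III: external mesh, 1 reversal → CW.
shaft III → shaft IV: external mesh, 1 reversal → CCW.
shaft IV → the gypsy: external mesh, 1 reversal → CW.
4 reversals in total — an even number — so the gypsy turns the same way as the hydraulic motor.

clockwise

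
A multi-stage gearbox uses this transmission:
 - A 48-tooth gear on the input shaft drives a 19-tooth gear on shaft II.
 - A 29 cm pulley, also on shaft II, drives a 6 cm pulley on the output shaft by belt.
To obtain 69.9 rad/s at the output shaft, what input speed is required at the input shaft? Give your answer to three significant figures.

5.72 rad/s

Overall ratio R = 0.39583 × 0.2069 = 0.081897.
Required input speed = output speed × R = 69.9 × 0.081897 = 5.7246 rad/s.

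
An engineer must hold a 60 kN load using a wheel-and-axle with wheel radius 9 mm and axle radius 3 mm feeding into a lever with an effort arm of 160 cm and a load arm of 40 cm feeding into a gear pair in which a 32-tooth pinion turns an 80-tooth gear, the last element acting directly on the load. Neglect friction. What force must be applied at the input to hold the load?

2 kN

Wheel-and-axle MA = R/r = 9/3 = 3.
Lever MA = effort arm / load arm = 160/40 = 4.
Gear pair MA = 80/32 = 2.5.
Combined ideal MA = 3 × 4 × 2.5 = 30.
Effort = load / MA = 60 / 30 = 2 kN.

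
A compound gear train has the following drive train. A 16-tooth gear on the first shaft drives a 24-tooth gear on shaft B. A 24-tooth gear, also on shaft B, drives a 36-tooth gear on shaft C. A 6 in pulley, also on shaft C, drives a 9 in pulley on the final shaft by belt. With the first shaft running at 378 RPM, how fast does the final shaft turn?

the first shaft → shaft B (gear mesh, 24/16): 378 ÷ 1.5 = 252 RPM
shaft B → shaft C (gear mesh, 36/24): 252 ÷ 1.5 = 168 RPM
shaft C → the final shaft (belt, 9/6): 168 ÷ 1.5 = 112 RPM

112 RPM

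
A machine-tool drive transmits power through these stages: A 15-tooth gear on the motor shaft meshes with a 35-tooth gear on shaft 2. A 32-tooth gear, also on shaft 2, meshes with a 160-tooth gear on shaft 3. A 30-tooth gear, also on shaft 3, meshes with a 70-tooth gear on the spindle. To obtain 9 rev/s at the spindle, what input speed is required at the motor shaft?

Overall ratio R = 2.3333 × 5 × 2.3333 = 27.222.
Required input speed = output speed × R = 9 × 27.222 = 245 rev/s.

245 rev/s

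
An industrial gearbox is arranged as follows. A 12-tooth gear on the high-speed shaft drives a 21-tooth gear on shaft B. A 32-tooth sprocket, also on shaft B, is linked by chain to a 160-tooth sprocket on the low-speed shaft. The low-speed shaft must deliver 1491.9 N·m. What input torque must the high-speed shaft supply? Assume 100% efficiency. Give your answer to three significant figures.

Overall ratio R = 1.75 × 5 = 8.75.
Input torque = output torque / R = 1491.9 / 8.75 = 170.5 N·m.

171 N·m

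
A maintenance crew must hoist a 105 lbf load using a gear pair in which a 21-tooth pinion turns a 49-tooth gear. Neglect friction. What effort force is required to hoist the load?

Gear pair MA = 49/21 = 2.3333.
Effort = load / MA = 105 / 2.3333 = 45 lbf.

45 lbf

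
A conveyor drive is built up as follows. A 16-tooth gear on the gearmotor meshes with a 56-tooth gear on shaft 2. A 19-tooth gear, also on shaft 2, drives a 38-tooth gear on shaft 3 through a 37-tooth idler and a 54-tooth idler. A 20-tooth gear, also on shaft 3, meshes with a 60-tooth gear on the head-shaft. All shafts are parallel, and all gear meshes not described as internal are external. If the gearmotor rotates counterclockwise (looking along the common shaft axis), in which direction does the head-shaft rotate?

the gearmotor → shaft 2: external mesh, 1 reversal → CW.
shaft 2 → shaft 3: driver → idler → idler → driven is 3 external meshes, 3 reversals → CCW.
shaft 3 → the head-shaft: external mesh, 1 reversal → CW.
5 reversals in total — an odd number — so the head-shaft turns opposite to the gearmotor.

clockwise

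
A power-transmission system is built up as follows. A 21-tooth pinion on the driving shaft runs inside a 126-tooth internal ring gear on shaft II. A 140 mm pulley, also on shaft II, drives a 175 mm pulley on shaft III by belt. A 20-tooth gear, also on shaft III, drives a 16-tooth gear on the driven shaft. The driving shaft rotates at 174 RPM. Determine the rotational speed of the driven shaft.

the driving shaft → shaft II (internal gear, 126/21): 174 ÷ 6 = 29 RPM
shaft II → shaft III (belt, 175/140): 29 ÷ 1.25 = 23.2 RPM
shaft III → the driven shaft (gear mesh, 16/20): 23.2 ÷ 0.8 = 29 RPM

29 RPM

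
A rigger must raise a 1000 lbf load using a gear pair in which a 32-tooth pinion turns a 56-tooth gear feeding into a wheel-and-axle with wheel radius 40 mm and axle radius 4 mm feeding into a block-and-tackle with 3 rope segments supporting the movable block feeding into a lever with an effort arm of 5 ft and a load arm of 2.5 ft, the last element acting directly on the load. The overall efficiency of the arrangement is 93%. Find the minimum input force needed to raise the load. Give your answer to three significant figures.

10.2 lbf

Gear pair MA = 56/32 = 1.75.
Wheel-and-axle MA = R/r = 40/4 = 10.
Block-and-tackle MA = number of supporting rope parts = 3.
Lever MA = effort arm / load arm = 5/2.5 = 2.
Combined ideal MA = 1.75 × 10 × 3 × 2 = 105.
Actual MA = 105 × 0.93 = 97.65.
Effort = load / actual MA = 1000 / 97.65 = 10.241 lbf.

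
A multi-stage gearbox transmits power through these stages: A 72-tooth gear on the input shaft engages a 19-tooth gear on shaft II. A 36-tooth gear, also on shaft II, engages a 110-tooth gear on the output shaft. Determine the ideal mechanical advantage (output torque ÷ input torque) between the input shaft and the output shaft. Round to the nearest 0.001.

0.806

Each stage contributes driven/driver: gear mesh 19/72 = 0.26389, gear mesh 110/36 = 3.0556.
Overall: 0.26389 × 3.0556 = 0.80633.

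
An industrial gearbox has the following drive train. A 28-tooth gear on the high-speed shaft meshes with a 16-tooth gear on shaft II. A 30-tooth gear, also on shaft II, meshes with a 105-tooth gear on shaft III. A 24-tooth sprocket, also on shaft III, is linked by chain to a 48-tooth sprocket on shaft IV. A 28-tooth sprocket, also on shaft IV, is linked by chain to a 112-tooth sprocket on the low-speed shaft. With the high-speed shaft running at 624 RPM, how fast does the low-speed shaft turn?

Gear mesh: ratio = 16/28 = 0.57143, so shaft II turns at 624 / 0.57143 = 1092 RPM.
Gear mesh: ratio = 105/30 = 3.5, so shaft III turns at 1092 / 3.5 = 312 RPM.
Chain: ratio = 48/24 = 2, so shaft IV turns at 312 / 2 = 156 RPM.
Chain: ratio = 112/28 = 4, so the low-speed shaft turns at 156 / 4 = 39 RPM.

39 RPM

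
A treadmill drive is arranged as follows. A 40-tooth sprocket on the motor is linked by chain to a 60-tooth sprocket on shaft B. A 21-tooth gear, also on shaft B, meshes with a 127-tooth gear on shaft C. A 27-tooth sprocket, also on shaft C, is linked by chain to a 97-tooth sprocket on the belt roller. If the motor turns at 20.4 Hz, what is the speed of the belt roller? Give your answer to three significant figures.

0.626 Hz

the motor → shaft B (chain, 60/40): 20.4 ÷ 1.5 = 13.6 Hz
shaft B → shaft C (gear mesh, 127/21): 13.6 ÷ 6.0476 = 2.2488 Hz
shaft C → the belt roller (chain, 97/27): 2.2488 ÷ 3.5926 = 0.62596 Hz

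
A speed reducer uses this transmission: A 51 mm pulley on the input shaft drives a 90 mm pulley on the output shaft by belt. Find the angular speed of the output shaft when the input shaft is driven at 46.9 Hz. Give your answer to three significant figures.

Belt: ratio = 90/51 = 1.7647, so the output shaft turns at 46.9 / 1.7647 = 26.577 Hz.

26.6 Hz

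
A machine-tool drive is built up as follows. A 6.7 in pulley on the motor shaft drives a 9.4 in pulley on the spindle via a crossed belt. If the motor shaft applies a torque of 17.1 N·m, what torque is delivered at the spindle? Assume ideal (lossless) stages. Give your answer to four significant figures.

After the belt (9.4/6.7): 17.1 × 1.403 = 23.991 N·m

23.99 N·m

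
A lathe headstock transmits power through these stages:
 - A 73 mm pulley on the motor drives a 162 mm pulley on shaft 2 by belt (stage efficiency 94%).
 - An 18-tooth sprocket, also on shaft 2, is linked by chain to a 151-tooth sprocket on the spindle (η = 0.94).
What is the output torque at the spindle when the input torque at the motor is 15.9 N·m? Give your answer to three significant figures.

262 N·m

After the belt (162/73): 15.9 × 2.2192 × 0.94 = 33.168 N·m
After the chain (151/18): 33.168 × 8.3889 × 0.94 = 261.55 N·m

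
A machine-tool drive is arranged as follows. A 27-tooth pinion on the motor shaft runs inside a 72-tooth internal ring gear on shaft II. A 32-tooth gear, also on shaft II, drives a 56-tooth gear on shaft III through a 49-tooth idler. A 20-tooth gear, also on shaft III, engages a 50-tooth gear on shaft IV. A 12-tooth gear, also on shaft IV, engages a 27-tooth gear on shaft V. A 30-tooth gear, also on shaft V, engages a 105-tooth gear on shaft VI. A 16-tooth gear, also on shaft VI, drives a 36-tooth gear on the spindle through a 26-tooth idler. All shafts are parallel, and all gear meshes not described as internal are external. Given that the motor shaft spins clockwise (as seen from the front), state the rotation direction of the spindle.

counterclockwise

the motor shaft → shaft II: internal mesh, same direction → CW.
shaft II → shaft III: driver → idler → driven is 2 external meshes, 2 reversals → CW.
shaft III → shaft IV: external mesh, 1 reversal → CCW.
shaft IV → shaft V: external mesh, 1 reversal → CW.
shaft V → shaft VI: external mesh, 1 reversal → CCW.
shaft VI → the spindle: driver → idler → driven is 2 external meshes, 2 reversals → CCW.
7 reversals in total — an odd number — so the spindle turns opposite to the motor shaft.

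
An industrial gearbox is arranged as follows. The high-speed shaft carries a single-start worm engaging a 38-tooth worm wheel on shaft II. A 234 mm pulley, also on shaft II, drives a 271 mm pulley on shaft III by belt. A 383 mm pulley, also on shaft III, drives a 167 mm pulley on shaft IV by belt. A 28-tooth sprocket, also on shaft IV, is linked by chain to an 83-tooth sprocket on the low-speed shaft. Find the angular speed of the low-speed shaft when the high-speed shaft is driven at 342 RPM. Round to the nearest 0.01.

6.01 RPM

worm 38/1 = 38 → 342/38 = 9 RPM
belt 271/234 = 1.1581 → 9/1.1581 = 7.7712 RPM
belt 167/383 = 0.43603 → 7.7712/0.43603 = 17.823 RPM
chain 83/28 = 2.9643 → 17.823/2.9643 = 6.0124 RPM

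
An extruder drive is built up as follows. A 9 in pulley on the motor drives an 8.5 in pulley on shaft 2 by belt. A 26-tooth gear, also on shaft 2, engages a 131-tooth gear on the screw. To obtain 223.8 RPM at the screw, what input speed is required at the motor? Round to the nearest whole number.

Overall ratio R = 0.94444 × 5.0385 = 4.7585.
Required input speed = output speed × R = 223.8 × 4.7585 = 1065 RPM.

1065 RPM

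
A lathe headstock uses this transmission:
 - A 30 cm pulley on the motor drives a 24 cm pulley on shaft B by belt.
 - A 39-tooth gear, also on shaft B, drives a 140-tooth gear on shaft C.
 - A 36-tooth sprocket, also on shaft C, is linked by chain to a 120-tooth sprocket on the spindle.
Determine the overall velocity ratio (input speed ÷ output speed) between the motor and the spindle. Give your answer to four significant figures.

Each stage contributes driven/driver: belt 24/30 = 0.8, gear mesh 140/39 = 3.5897, chain 120/36 = 3.3333.
Overall: 0.8 × 3.5897 × 3.3333 = 9.5726.

9.573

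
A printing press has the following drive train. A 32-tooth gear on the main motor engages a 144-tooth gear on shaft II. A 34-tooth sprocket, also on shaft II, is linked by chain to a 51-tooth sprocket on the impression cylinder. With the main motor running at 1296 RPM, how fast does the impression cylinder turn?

gear mesh 144/32 = 4.5 → 1296/4.5 = 288 RPM
chain 51/34 = 1.5 → 288/1.5 = 192 RPM

192 RPM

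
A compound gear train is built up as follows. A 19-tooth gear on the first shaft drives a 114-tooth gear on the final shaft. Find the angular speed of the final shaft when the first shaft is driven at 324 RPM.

the first shaft → the final shaft (gear mesh, 114/19): 324 ÷ 6 = 54 RPM

54 RPM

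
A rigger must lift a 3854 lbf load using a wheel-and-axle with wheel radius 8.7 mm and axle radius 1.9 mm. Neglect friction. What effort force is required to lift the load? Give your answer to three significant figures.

842 lbf

Wheel-and-axle MA = R/r = 8.7/1.9 = 4.5789.
Effort = load / MA = 3854 / 4.5789 = 841.68 lbf.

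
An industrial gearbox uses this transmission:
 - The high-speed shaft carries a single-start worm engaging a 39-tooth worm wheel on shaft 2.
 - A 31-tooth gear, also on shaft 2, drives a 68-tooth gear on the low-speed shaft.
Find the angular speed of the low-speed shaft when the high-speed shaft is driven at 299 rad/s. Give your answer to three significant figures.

3.50 rad/s

worm 39/1 = 39 → 299/39 = 7.6667 rad/s
gear mesh 68/31 = 2.1935 → 7.6667/2.1935 = 3.4951 rad/s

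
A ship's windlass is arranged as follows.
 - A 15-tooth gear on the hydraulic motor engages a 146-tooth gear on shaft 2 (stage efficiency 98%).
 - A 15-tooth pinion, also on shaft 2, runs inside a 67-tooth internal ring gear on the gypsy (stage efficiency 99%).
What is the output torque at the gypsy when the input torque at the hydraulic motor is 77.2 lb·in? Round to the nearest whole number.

Gear mesh: ratio = 146/15 = 9.7333; torque at shaft 2 = 77.2 × 9.7333 × 0.98 = 736.39 lb·in.
Internal gear: ratio = 67/15 = 4.4667; torque at the gypsy = 736.39 × 4.4667 × 0.99 = 3256.3 lb·in.

3256 lb·in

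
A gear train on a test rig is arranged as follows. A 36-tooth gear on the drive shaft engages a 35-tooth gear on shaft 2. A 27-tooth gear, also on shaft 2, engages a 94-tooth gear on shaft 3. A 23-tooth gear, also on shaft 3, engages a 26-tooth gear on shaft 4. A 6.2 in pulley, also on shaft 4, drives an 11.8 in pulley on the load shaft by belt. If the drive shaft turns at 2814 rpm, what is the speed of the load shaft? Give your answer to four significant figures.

386.4 rpm

Gear mesh: ratio = 35/36 = 0.97222, so shaft 2 turns at 2814 / 0.97222 = 2894.4 rpm.
Gear mesh: ratio = 94/27 = 3.4815, so shaft 3 turns at 2894.4 / 3.4815 = 831.37 rpm.
Gear mesh: ratio = 26/23 = 1.1304, so shaft 4 turns at 831.37 / 1.1304 = 735.44 rpm.
Belt: ratio = 11.8/6.2 = 1.9032, so the load shaft turns at 735.44 / 1.9032 = 386.42 rpm.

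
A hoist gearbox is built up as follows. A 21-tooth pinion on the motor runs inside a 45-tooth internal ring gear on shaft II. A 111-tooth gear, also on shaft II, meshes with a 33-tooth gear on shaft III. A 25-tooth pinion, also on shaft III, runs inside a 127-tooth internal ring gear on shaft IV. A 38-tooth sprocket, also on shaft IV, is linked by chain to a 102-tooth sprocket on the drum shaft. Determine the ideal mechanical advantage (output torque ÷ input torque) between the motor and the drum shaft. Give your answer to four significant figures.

Each stage contributes driven/driver: internal gear 45/21 = 2.1429, gear mesh 33/111 = 0.2973, internal gear 127/25 = 5.08, chain 102/38 = 2.6842.
Overall: 2.1429 × 0.2973 × 5.08 × 2.6842 = 8.6869.

8.687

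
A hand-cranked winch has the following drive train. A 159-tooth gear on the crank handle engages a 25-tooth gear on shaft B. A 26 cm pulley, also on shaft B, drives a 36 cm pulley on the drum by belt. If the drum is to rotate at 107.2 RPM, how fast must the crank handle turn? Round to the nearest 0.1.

23.3 RPM

Overall ratio R = 0.15723 × 1.3846 = 0.21771.
Required input speed = output speed × R = 107.2 × 0.21771 = 23.338 RPM.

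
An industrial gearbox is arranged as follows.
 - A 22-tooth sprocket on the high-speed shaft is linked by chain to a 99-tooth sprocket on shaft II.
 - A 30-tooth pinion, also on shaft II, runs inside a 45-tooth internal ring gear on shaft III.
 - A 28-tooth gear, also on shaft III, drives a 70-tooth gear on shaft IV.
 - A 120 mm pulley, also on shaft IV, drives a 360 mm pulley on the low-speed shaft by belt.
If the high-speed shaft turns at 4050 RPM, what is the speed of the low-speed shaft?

80 RPM

the high-speed shaft → shaft II (chain, 99/22): 4050 ÷ 4.5 = 900 RPM
shaft II → shaft III (internal gear, 45/30): 900 ÷ 1.5 = 600 RPM
shaft III → shaft IV (gear mesh, 70/28): 600 ÷ 2.5 = 240 RPM
shaft IV → the low-speed shaft (belt, 360/120): 240 ÷ 3 = 80 RPM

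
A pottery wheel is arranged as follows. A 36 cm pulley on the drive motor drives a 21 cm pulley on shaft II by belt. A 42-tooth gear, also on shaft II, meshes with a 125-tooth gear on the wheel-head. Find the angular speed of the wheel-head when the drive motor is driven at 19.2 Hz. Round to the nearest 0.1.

Belt: ratio = 21/36 = 0.58333, so shaft II turns at 19.2 / 0.58333 = 32.914 Hz.
Gear mesh: ratio = 125/42 = 2.9762, so the wheel-head turns at 32.914 / 2.9762 = 11.059 Hz.

11.1 Hz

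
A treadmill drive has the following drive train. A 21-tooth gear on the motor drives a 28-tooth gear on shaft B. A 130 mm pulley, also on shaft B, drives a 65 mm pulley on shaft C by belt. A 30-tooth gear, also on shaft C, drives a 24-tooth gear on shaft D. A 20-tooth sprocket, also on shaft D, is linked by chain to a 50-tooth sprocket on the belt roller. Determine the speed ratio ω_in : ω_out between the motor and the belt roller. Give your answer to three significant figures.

Each stage contributes driven/driver: gear mesh 28/21 = 1.3333, belt 65/130 = 0.5, gear mesh 24/30 = 0.8, chain 50/20 = 2.5.
Overall: 1.3333 × 0.5 × 0.8 × 2.5 = 1.3333.

1.33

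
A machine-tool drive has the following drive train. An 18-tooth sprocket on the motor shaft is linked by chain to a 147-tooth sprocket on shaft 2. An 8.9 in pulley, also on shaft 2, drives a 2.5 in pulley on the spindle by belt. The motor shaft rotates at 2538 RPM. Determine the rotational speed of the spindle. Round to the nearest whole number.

1106 RPM

chain 147/18 = 8.1667 → 2538/8.1667 = 310.78 RPM
belt 2.5/8.9 = 0.2809 → 310.78/0.2809 = 1106.4 RPM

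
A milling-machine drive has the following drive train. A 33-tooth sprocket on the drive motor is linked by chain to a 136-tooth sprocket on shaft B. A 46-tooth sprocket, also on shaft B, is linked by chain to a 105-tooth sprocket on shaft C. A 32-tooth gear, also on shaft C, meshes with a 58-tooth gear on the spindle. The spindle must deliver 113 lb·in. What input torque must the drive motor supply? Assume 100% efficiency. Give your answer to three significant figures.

6.63 lb·in

Overall ratio R = 4.1212 × 2.2826 × 1.8125 = 17.05.
Input torque = output torque / R = 113 / 17.05 = 6.6274 lb·in.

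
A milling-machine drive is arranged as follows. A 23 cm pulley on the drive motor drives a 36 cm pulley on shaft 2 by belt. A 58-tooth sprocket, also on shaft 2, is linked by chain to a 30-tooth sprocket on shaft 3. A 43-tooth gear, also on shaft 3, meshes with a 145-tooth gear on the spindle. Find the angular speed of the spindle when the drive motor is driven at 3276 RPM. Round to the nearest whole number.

the drive motor → shaft 2 (belt, 36/23): 3276 ÷ 1.5652 = 2093 RPM
shaft 2 → shaft 3 (chain, 30/58): 2093 ÷ 0.51724 = 4046.5 RPM
shaft 3 → the spindle (gear mesh, 145/43): 4046.5 ÷ 3.3721 = 1200 RPM

1200 RPM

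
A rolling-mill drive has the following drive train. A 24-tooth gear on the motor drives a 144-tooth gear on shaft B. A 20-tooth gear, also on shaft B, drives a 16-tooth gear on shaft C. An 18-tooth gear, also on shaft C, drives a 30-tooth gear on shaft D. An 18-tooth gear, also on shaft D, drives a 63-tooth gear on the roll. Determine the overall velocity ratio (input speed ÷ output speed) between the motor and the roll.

Each stage contributes driven/driver: gear mesh 144/24 = 6, gear mesh 16/20 = 0.8, gear mesh 30/18 = 1.6667, gear mesh 63/18 = 3.5.
Overall: 6 × 0.8 × 1.6667 × 3.5 = 28.

28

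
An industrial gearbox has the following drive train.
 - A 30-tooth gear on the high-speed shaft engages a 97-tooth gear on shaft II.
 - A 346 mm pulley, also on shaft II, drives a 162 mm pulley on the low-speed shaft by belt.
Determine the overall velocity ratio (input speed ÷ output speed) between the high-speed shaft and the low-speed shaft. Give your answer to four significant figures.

1.514

Each stage contributes driven/driver: gear mesh 97/30 = 3.2333, belt 162/346 = 0.46821.
Overall: 3.2333 × 0.46821 = 1.5139.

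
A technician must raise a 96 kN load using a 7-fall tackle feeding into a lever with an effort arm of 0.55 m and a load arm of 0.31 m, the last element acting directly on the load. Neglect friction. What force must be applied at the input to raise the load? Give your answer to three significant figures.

7.73 kN

Block-and-tackle MA = number of supporting rope parts = 7.
Lever MA = effort arm / load arm = 0.55/0.31 = 1.7742.
Combined ideal MA = 7 × 1.7742 = 12.419.
Effort = load / MA = 96 / 12.419 = 7.7299 kN.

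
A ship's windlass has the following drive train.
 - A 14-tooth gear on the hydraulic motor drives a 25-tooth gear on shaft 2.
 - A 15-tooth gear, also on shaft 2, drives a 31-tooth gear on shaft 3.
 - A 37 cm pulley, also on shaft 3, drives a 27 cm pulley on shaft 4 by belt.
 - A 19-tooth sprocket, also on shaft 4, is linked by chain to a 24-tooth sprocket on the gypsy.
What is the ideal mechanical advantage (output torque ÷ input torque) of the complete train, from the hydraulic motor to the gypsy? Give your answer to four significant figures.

Each stage contributes driven/driver: gear mesh 25/14 = 1.7857, gear mesh 31/15 = 2.0667, belt 27/37 = 0.72973, chain 24/19 = 1.2632.
Overall: 1.7857 × 2.0667 × 0.72973 × 1.2632 = 3.4017.

3.402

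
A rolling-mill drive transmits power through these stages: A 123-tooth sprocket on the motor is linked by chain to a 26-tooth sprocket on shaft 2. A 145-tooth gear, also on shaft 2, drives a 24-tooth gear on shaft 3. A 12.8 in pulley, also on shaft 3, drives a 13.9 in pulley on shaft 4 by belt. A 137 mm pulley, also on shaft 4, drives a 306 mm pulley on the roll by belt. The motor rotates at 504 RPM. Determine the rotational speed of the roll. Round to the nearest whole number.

5939 RPM

Chain: ratio = 26/123 = 0.21138, so shaft 2 turns at 504 / 0.21138 = 2384.3 RPM.
Gear mesh: ratio = 24/145 = 0.16552, so shaft 3 turns at 2384.3 / 0.16552 = 14405 RPM.
Belt: ratio = 13.9/12.8 = 1.0859, so shaft 4 turns at 14405 / 1.0859 = 13265 RPM.
Belt: ratio = 306/137 = 2.2336, so the roll turns at 13265 / 2.2336 = 5939 RPM.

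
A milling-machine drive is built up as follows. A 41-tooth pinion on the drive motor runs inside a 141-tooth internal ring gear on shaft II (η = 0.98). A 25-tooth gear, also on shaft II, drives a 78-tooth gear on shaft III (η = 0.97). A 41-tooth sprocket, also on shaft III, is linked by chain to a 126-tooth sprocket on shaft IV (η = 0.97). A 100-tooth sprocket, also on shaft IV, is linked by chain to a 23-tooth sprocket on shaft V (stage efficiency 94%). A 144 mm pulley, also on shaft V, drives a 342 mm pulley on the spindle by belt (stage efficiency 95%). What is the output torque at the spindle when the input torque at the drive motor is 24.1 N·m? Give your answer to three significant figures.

internal gear 141/41 = 3.439 → τ = 24.1·3.439·0.98 = 81.223 N·m
gear mesh 78/25 = 3.12 → τ = 81.223·3.12·0.97 = 245.81 N·m
chain 126/41 = 3.0732 → τ = 245.81·3.0732·0.97 = 732.76 N·m
chain 23/100 = 0.23 → τ = 732.76·0.23·0.94 = 158.42 N·m
belt 342/144 = 2.375 → τ = 158.42·2.375·0.95 = 357.44 N·m

357 N·m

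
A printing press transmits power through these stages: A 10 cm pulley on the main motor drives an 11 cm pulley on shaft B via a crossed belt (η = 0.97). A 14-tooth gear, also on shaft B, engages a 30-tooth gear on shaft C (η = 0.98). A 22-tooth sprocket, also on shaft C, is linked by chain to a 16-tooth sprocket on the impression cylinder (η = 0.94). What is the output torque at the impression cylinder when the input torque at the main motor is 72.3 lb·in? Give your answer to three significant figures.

111 lb·in

Belt: ratio = 11/10 = 1.1; torque at shaft B = 72.3 × 1.1 × 0.97 = 77.144 lb·in.
Gear mesh: ratio = 30/14 = 2.1429; torque at shaft C = 77.144 × 2.1429 × 0.98 = 162 lb·in.
Chain: ratio = 16/22 = 0.72727; torque at the impression cylinder = 162 × 0.72727 × 0.94 = 110.75 lb·in.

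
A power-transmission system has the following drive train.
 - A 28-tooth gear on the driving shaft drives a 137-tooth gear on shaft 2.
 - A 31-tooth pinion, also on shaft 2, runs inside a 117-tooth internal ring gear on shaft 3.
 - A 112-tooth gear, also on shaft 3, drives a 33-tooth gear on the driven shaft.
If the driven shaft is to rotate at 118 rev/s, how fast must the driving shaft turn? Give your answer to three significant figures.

642 rev/s

Overall ratio R = 4.8929 × 3.7742 × 0.29464 = 5.441.
Required input speed = output speed × R = 118 × 5.441 = 642.04 rev/s.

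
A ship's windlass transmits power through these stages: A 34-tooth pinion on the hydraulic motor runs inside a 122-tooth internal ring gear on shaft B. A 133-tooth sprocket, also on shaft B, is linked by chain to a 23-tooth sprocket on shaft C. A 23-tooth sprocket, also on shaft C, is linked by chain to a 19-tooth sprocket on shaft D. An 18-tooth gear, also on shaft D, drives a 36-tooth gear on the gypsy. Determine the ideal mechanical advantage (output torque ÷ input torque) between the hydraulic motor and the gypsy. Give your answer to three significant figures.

1.03

Each stage contributes driven/driver: internal gear 122/34 = 3.5882, chain 23/133 = 0.17293, chain 19/23 = 0.82609, gear mesh 36/18 = 2.
Overall: 3.5882 × 0.17293 × 0.82609 × 2 = 1.0252.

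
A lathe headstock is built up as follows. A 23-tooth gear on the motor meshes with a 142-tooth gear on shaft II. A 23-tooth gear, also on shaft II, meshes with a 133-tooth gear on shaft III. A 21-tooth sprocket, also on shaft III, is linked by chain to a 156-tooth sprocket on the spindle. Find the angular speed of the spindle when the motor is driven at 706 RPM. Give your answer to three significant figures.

2.66 RPM

gear mesh 142/23 = 6.1739 → 706/6.1739 = 114.35 RPM
gear mesh 133/23 = 5.7826 → 114.35/5.7826 = 19.775 RPM
chain 156/21 = 7.4286 → 19.775/7.4286 = 2.662 RPM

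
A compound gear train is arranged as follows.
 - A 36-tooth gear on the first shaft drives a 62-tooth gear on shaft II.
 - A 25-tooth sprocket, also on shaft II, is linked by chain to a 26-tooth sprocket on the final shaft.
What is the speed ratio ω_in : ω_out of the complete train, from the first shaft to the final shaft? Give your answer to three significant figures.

Each stage contributes driven/driver: gear mesh 62/36 = 1.7222, chain 26/25 = 1.04.
Overall: 1.7222 × 1.04 = 1.7911.

1.79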